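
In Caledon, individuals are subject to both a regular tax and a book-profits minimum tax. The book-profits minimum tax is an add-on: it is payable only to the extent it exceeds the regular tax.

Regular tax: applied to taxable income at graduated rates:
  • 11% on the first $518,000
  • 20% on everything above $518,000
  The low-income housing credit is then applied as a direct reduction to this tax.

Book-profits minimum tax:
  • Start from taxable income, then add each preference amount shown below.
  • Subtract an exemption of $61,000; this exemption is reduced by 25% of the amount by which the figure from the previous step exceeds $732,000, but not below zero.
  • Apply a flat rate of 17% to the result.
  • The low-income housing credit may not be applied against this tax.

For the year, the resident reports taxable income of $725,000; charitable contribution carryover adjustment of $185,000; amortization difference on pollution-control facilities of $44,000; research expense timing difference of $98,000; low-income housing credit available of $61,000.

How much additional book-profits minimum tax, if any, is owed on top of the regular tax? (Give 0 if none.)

Book-profits minimum tax:
  Adjusted income: $725,000 + $185,000 + $44,000 + $98,000 = $1,052,000
  Exemption: 25% × ($1,052,000 − $732,000) = $80,000 ≥ $61,000, so the exemption is fully phased out
  Base: $1,052,000 − $0 = $1,052,000
  $1,052,000 × 17% = $178,840

Regular tax:
  $518,000 × 11% = $56,980
  $207,000 × 20% = $41,400
  → $98,380
  Less low-income housing credit $61,000 → $37,380

Excess of book-profits minimum tax over regular tax: $178,840 − $37,380 = $141,460.

$141,460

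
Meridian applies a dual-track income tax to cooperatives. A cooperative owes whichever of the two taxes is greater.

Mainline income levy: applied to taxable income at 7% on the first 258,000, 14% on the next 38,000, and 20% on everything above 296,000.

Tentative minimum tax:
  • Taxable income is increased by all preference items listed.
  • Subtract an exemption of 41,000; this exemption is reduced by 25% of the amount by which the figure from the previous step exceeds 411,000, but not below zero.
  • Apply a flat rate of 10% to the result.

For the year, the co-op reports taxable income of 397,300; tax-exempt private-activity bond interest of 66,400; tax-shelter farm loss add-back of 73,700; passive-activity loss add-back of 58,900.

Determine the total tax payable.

59,630

Tentative minimum tax:
  Adjusted income: 397,300 + 66,400 + 73,700 + 58,900 = 596,300
  Exemption: 25% × (596,300 − 411,000) = 46,325 ≥ 41,000, so the exemption is fully phased out
  Base: 596,300 − 0 = 596,300
  596,300 × 10% = 59,630

Mainline income levy:
  258,000 × 7% = 18,060
  38,000 × 14% = 5,320
  101,300 × 20% = 20,260
  → 43,640

59,630 > 43,640, so the tentative minimum tax is the binding amount.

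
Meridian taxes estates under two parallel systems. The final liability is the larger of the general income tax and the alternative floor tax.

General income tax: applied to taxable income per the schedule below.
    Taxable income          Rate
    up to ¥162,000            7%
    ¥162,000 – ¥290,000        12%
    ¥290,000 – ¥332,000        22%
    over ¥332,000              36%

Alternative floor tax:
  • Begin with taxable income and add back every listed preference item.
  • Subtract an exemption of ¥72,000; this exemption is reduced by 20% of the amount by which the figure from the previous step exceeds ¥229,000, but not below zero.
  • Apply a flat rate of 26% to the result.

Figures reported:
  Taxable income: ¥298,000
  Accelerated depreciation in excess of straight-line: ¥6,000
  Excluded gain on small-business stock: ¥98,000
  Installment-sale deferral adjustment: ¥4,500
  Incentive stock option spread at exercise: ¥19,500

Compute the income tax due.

General income tax:
  ¥162,000 × 7% = ¥11,340
  ¥128,000 × 12% = ¥15,360
  ¥8,000 × 22% = ¥1,760
  → ¥28,460

Alternative floor tax:
  Adjusted income: ¥298,000 + ¥6,000 + ¥98,000 + ¥4,500 + ¥19,500 = ¥426,000
  Exemption: ¥72,000 − 20% × (¥426,000 − ¥229,000) = ¥72,000 − ¥39,400 = ¥32,600
  Base: ¥426,000 − ¥32,600 = ¥393,400
  ¥393,400 × 26% = ¥102,284

¥102,284 > ¥28,460, so the alternative floor tax is the binding amount.

¥102,284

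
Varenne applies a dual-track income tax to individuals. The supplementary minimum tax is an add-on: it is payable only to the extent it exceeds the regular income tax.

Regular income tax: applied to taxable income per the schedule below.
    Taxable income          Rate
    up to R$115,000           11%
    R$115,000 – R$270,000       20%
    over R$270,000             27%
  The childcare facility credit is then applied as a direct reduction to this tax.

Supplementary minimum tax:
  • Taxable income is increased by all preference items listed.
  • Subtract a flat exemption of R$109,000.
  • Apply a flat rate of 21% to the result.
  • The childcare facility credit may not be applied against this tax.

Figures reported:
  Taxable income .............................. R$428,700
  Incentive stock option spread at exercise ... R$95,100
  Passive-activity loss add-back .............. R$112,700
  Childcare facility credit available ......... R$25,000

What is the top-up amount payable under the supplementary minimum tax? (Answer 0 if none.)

Regular income tax:
  R$115,000 × 11% = R$12,650
  R$155,000 × 20% = R$31,000
  R$158,700 × 27% = R$42,849
  → R$86,499
  Less childcare facility credit R$25,000 → R$61,499

Supplementary minimum tax:
  Adjusted income: R$428,700 + R$95,100 + R$112,700 = R$636,500
  Less exemption R$109,000 → base R$527,500
  R$527,500 × 21% = R$110,775

Excess of supplementary minimum tax over regular income tax: R$110,775 − R$61,499 = R$49,276.

R$49,276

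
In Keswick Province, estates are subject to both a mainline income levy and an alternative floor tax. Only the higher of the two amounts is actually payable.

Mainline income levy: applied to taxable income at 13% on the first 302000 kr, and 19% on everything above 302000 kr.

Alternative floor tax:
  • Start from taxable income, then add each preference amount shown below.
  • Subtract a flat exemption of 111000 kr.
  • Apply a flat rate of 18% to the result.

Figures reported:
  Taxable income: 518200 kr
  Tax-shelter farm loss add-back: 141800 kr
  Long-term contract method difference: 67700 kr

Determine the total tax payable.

111006 kr

Mainline income levy:
  302000 kr × 13% = 39260 kr
  216200 kr × 19% = 41078 kr
  → 80338 kr

Alternative floor tax:
  Adjusted income: 518200 kr + 141800 kr + 67700 kr = 727700 kr
  Less exemption 111000 kr → base 616700 kr
  616700 kr × 18% = 111006 kr

111006 kr > 80338 kr, so the alternative floor tax is the binding amount.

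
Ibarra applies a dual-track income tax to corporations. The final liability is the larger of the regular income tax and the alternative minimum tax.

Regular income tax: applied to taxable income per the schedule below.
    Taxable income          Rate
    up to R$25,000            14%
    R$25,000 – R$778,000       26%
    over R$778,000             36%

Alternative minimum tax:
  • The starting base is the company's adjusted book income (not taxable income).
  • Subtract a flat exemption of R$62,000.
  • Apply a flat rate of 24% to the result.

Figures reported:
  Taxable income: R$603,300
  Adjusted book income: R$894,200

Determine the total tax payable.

R$199,728

Alternative minimum tax:
  Base (adjusted book income): R$894,200
  Less exemption R$62,000 → base R$832,200
  R$832,200 × 24% = R$199,728

Regular income tax:
  R$25,000 × 14% = R$3,500
  R$578,300 × 26% = R$150,358
  → R$153,858

R$199,728 > R$153,858, so the alternative minimum tax is the binding amount.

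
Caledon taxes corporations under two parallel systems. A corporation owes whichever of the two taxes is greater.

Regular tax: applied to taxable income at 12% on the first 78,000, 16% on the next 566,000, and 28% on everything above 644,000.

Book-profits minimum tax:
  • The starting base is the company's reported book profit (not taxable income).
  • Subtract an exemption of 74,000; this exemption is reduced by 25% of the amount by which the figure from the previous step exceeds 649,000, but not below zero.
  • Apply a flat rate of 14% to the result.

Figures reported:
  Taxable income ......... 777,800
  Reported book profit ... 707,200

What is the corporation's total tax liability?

Regular tax:
  78,000 × 12% = 9,360
  566,000 × 16% = 90,560
  133,800 × 28% = 37,464
  → 137,384

Book-profits minimum tax:
  Base (reported book profit): 707,200
  Exemption: 74,000 − 25% × (707,200 − 649,000) = 74,000 − 14,550 = 59,450
  Base: 707,200 − 59,450 = 647,750
  647,750 × 14% = 90,685

137,384 > 90,685, so the regular tax governs.

137,384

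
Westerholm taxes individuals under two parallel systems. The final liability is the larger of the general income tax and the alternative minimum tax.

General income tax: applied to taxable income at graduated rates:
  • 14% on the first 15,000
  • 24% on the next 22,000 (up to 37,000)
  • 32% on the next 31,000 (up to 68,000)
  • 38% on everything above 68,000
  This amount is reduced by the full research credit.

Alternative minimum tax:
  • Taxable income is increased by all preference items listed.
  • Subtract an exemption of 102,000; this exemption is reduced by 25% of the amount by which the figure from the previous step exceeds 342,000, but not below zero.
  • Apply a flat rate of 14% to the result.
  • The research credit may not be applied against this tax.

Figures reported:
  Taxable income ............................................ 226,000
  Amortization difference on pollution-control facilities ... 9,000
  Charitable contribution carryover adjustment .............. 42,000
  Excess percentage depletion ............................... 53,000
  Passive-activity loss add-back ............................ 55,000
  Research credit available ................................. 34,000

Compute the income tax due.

General income tax:
  15,000 × 14% = 2,100
  22,000 × 24% = 5,280
  31,000 × 32% = 9,920
  158,000 × 38% = 60,040
  → 77,340
  Less research credit 34,000 → 43,340

Alternative minimum tax:
  Adjusted income: 226,000 + 9,000 + 42,000 + 53,000 + 55,000 = 385,000
  Exemption: 102,000 − 25% × (385,000 − 342,000) = 102,000 − 10,750 = 91,250
  Base: 385,000 − 91,250 = 293,750
  293,750 × 14% = 41,125

43,340 > 41,125, so the general income tax governs.

43,340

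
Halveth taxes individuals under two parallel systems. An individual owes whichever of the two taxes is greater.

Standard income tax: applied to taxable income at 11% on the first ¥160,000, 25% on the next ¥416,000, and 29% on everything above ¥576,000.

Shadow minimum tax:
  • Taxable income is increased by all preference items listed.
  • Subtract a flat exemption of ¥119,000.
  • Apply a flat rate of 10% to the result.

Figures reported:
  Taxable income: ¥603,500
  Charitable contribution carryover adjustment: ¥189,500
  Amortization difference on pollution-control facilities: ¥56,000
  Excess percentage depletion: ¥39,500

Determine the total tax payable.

Standard income tax:
  ¥160,000 × 11% = ¥17,600
  ¥416,000 × 25% = ¥104,000
  ¥27,500 × 29% = ¥7,975
  → ¥129,575

Shadow minimum tax:
  Adjusted income: ¥603,500 + ¥189,500 + ¥56,000 + ¥39,500 = ¥888,500
  Less exemption ¥119,000 → base ¥769,500
  ¥769,500 × 10% = ¥76,950

¥129,575 > ¥76,950, so the standard income tax governs.

¥129,575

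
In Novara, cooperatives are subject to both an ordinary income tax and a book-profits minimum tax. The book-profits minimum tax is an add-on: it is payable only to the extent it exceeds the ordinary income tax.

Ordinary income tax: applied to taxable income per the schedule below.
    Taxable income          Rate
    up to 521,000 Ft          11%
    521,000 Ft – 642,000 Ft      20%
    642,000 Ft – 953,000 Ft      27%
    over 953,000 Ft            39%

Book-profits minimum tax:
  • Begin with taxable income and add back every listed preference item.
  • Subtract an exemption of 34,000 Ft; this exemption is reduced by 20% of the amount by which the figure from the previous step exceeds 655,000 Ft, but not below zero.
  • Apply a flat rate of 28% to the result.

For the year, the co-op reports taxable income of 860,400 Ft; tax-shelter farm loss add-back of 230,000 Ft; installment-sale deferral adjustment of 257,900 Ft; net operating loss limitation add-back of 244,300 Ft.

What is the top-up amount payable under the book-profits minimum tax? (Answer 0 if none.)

305,450 Ft

Book-profits minimum tax:
  Adjusted income: 860,400 Ft + 230,000 Ft + 257,900 Ft + 244,300 Ft = 1,592,600 Ft
  Exemption: 20% × (1,592,600 Ft − 655,000 Ft) = 187,520 Ft ≥ 34,000 Ft, so the exemption is fully phased out
  Base: 1,592,600 Ft − 0 Ft = 1,592,600 Ft
  1,592,600 Ft × 28% = 445,928 Ft

Ordinary income tax:
  521,000 Ft × 11% = 57,310 Ft
  121,000 Ft × 20% = 24,200 Ft
  218,400 Ft × 27% = 58,968 Ft
  → 140,478 Ft

Excess of book-profits minimum tax over ordinary income tax: 445,928 Ft − 140,478 Ft = 305,450 Ft.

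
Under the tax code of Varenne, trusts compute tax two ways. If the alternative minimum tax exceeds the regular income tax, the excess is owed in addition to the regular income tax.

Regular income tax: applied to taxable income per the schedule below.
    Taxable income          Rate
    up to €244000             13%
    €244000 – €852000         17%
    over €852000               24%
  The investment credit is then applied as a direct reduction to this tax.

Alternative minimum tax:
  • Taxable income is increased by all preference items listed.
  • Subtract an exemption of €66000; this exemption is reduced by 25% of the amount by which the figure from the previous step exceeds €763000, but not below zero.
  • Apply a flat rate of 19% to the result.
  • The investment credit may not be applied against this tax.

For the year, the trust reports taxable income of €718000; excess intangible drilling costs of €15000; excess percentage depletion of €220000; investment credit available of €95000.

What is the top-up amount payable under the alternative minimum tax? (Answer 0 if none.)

Alternative minimum tax:
  Adjusted income: €718000 + €15000 + €220000 = €953000
  Exemption: €66000 − 25% × (€953000 − €763000) = €66000 − €47500 = €18500
  Base: €953000 − €18500 = €934500
  €934500 × 19% = €177555

Regular income tax:
  €244000 × 13% = €31720
  €474000 × 17% = €80580
  → €112300
  Less investment credit €95000 → €17300

Excess of alternative minimum tax over regular income tax: €177555 − €17300 = €160255.

€160255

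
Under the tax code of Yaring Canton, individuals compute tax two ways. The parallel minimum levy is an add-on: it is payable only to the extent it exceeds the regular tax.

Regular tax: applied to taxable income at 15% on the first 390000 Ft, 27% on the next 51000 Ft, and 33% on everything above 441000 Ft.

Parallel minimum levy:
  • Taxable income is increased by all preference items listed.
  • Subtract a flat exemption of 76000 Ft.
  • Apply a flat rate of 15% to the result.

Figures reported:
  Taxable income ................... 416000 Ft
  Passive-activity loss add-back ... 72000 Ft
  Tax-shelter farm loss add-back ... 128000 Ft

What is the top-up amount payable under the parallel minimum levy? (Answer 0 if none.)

Regular tax:
  390000 Ft × 15% = 58500 Ft
  26000 Ft × 27% = 7020 Ft
  → 65520 Ft

Parallel minimum levy:
  Adjusted income: 416000 Ft + 72000 Ft + 128000 Ft = 616000 Ft
  Less exemption 76000 Ft → base 540000 Ft
  540000 Ft × 15% = 81000 Ft

Excess of parallel minimum levy over regular tax: 81000 Ft − 65520 Ft = 15480 Ft.

15480 Ft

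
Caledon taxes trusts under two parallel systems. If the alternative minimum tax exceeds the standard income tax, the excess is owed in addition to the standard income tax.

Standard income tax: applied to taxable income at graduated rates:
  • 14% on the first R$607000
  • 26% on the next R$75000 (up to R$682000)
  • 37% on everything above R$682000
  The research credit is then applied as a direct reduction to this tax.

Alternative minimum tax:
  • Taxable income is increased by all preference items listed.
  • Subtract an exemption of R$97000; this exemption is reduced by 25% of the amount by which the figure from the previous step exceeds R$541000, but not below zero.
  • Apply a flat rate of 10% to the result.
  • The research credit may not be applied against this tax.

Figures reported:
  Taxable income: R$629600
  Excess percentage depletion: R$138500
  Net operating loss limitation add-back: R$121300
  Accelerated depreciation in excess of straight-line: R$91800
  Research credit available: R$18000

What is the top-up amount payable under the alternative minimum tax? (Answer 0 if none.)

R$25264

Alternative minimum tax:
  Adjusted income: R$629600 + R$138500 + R$121300 + R$91800 = R$981200
  Exemption: 25% × (R$981200 − R$541000) = R$110050 ≥ R$97000, so the exemption is fully phased out
  Base: R$981200 − R$0 = R$981200
  R$981200 × 10% = R$98120

Standard income tax:
  R$607000 × 14% = R$84980
  R$22600 × 26% = R$5876
  → R$90856
  Less research credit R$18000 → R$72856

Excess of alternative minimum tax over standard income tax: R$98120 − R$72856 = R$25264.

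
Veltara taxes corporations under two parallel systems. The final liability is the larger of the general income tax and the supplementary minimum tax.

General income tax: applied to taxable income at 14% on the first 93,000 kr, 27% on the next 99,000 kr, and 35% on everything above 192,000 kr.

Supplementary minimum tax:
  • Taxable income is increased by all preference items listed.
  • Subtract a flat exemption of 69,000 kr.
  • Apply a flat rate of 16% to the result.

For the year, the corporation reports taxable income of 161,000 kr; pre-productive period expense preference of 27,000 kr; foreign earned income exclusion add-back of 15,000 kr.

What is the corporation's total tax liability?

General income tax:
  93,000 kr × 14% = 13,020 kr
  68,000 kr × 27% = 18,360 kr
  → 31,380 kr

Supplementary minimum tax:
  Adjusted income: 161,000 kr + 27,000 kr + 15,000 kr = 203,000 kr
  Less exemption 69,000 kr → base 134,000 kr
  134,000 kr × 16% = 21,440 kr

31,380 kr > 21,440 kr, so the general income tax governs.

31,380 kr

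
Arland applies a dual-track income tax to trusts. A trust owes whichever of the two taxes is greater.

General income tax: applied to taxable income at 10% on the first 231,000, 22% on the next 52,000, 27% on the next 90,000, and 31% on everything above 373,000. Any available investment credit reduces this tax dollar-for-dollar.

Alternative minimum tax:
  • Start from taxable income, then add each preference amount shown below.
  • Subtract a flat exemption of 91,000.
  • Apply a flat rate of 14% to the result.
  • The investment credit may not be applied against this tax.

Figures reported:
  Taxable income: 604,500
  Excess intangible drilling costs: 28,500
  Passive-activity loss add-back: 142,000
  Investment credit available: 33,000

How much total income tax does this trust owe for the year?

97,605

General income tax:
  231,000 × 10% = 23,100
  52,000 × 22% = 11,440
  90,000 × 27% = 24,300
  231,500 × 31% = 71,765
  → 130,605
  Less investment credit 33,000 → 97,605

Alternative minimum tax:
  Adjusted income: 604,500 + 28,500 + 142,000 = 775,000
  Less exemption 91,000 → base 684,000
  684,000 × 14% = 95,760

97,605 > 95,760, so the general income tax governs.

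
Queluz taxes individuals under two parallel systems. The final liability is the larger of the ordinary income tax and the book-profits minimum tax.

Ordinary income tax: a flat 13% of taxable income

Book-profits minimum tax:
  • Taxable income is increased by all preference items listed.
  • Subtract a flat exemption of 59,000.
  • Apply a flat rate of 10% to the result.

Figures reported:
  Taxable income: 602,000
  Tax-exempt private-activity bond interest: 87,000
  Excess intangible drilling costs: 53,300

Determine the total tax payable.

Ordinary income tax:
  602,000 × 13% = 78,260

Book-profits minimum tax:
  Adjusted income: 602,000 + 87,000 + 53,300 = 742,300
  Less exemption 59,000 → base 683,300
  683,300 × 10% = 68,330

78,260 > 68,330, so the ordinary income tax governs.

78,260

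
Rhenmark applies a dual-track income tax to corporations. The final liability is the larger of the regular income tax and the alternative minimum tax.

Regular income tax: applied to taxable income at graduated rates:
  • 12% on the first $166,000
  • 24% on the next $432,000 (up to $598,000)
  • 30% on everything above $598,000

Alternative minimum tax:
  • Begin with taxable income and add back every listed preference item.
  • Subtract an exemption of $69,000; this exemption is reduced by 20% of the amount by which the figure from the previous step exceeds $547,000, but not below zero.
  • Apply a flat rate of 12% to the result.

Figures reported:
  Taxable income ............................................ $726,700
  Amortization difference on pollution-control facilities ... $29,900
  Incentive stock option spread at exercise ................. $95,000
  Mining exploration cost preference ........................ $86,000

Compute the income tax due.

Alternative minimum tax:
  Adjusted income: $726,700 + $29,900 + $95,000 + $86,000 = $937,600
  Exemption: 20% × ($937,600 − $547,000) = $78,120 ≥ $69,000, so the exemption is fully phased out
  Base: $937,600 − $0 = $937,600
  $937,600 × 12% = $112,512

Regular income tax:
  $166,000 × 12% = $19,920
  $432,000 × 24% = $103,680
  $128,700 × 30% = $38,610
  → $162,210

$162,210 > $112,512, so the regular income tax governs.

$162,210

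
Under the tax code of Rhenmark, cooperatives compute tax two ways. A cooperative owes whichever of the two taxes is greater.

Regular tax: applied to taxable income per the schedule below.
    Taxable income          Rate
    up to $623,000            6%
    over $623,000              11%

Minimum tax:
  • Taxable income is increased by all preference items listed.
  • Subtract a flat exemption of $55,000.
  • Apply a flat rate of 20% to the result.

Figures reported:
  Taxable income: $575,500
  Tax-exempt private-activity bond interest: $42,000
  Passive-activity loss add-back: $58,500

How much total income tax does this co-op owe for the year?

$124,200

Minimum tax:
  Adjusted income: $575,500 + $42,000 + $58,500 = $676,000
  Less exemption $55,000 → base $621,000
  $621,000 × 20% = $124,200

Regular tax:
  $575,500 × 6% = $34,530

$124,200 > $34,530, so the minimum tax is the binding amount.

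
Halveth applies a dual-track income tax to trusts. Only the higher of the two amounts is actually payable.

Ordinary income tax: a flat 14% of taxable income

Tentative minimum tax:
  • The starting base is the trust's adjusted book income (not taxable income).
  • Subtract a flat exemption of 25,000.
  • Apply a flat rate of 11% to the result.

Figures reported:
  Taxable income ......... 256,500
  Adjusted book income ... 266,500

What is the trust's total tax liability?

35,910

Ordinary income tax:
  256,500 × 14% = 35,910

Tentative minimum tax:
  Base (adjusted book income): 266,500
  Less exemption 25,000 → base 241,500
  241,500 × 11% = 26,565

35,910 > 26,565, so the ordinary income tax governs.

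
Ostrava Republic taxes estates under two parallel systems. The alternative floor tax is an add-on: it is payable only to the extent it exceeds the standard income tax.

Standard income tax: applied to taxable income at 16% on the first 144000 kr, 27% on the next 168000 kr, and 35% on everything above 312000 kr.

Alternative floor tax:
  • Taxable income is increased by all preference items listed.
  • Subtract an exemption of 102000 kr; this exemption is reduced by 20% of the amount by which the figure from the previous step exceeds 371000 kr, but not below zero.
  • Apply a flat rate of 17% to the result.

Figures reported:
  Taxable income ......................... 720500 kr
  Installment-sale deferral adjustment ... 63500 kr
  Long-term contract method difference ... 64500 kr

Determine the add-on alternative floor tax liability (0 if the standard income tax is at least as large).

Standard income tax:
  144000 kr × 16% = 23040 kr
  168000 kr × 27% = 45360 kr
  408500 kr × 35% = 142975 kr
  → 211375 kr

Alternative floor tax:
  Adjusted income: 720500 kr + 63500 kr + 64500 kr = 848500 kr
  Exemption: 102000 kr − 20% × (848500 kr − 371000 kr) = 102000 kr − 95500 kr = 6500 kr
  Base: 848500 kr − 6500 kr = 842000 kr
  842000 kr × 17% = 143140 kr

143140 kr ≤ 211375 kr, so no add-on is due.

0 kr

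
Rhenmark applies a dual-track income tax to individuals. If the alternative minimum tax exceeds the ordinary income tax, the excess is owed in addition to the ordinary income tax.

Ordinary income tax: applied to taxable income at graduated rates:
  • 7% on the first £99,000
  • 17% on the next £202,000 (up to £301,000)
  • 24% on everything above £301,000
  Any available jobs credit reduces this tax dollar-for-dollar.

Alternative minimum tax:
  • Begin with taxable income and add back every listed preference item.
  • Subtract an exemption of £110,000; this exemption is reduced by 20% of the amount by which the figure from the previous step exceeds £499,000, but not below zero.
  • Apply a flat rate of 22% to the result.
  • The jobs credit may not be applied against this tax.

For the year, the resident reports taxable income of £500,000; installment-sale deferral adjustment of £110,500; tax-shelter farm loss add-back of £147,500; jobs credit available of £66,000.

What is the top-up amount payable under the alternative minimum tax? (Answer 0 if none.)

Alternative minimum tax:
  Adjusted income: £500,000 + £110,500 + £147,500 = £758,000
  Exemption: £110,000 − 20% × (£758,000 − £499,000) = £110,000 − £51,800 = £58,200
  Base: £758,000 − £58,200 = £699,800
  £699,800 × 22% = £153,956

Ordinary income tax:
  £99,000 × 7% = £6,930
  £202,000 × 17% = £34,340
  £199,000 × 24% = £47,760
  → £89,030
  Less jobs credit £66,000 → £23,030

Excess of alternative minimum tax over ordinary income tax: £153,956 − £23,030 = £130,926.

£130,926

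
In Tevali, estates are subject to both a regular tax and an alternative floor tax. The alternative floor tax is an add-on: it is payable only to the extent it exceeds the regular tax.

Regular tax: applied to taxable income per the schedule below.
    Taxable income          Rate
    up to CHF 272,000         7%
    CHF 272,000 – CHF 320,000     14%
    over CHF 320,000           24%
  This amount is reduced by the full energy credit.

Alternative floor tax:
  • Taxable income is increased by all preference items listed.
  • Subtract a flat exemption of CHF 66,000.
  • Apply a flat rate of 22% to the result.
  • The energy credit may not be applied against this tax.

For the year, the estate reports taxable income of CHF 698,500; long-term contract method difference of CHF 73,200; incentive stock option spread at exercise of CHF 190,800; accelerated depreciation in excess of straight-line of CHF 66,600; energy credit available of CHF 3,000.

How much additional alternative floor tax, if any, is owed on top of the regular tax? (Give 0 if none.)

CHF 98,282

Alternative floor tax:
  Adjusted income: CHF 698,500 + CHF 73,200 + CHF 190,800 + CHF 66,600 = CHF 1,029,100
  Less exemption CHF 66,000 → base CHF 963,100
  CHF 963,100 × 22% = CHF 211,882

Regular tax:
  CHF 272,000 × 7% = CHF 19,040
  CHF 48,000 × 14% = CHF 6,720
  CHF 378,500 × 24% = CHF 90,840
  → CHF 116,600
  Less energy credit CHF 3,000 → CHF 113,600

Excess of alternative floor tax over regular tax: CHF 211,882 − CHF 113,600 = CHF 98,282.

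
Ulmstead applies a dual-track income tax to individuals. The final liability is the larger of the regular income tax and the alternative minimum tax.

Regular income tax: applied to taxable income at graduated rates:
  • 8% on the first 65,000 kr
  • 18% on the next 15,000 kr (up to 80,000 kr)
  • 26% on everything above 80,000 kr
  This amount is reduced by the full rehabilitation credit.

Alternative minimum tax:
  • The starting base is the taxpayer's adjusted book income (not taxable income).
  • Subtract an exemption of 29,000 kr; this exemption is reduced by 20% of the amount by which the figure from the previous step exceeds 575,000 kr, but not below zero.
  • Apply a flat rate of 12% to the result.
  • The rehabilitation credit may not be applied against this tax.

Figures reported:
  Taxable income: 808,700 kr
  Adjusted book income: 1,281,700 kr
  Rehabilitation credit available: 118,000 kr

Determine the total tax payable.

153,804 kr

Alternative minimum tax:
  Base (adjusted book income): 1,281,700 kr
  Exemption: 20% × (1,281,700 kr − 575,000 kr) = 141,340 kr ≥ 29,000 kr, so the exemption is fully phased out
  Base: 1,281,700 kr − 0 kr = 1,281,700 kr
  1,281,700 kr × 12% = 153,804 kr

Regular income tax:
  65,000 kr × 8% = 5,200 kr
  15,000 kr × 18% = 2,700 kr
  728,700 kr × 26% = 189,462 kr
  → 197,362 kr
  Less rehabilitation credit 118,000 kr → 79,362 kr

153,804 kr > 79,362 kr, so the alternative minimum tax is the binding amount.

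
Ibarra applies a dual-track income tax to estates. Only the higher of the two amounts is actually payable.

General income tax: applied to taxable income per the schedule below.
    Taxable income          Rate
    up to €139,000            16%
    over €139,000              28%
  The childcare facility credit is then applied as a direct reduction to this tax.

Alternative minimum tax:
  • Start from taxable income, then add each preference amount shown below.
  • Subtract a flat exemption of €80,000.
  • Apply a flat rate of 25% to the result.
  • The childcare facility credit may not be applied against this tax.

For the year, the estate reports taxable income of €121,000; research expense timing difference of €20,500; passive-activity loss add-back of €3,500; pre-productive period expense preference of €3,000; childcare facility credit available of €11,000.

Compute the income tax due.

Alternative minimum tax:
  Adjusted income: €121,000 + €20,500 + €3,500 + €3,000 = €148,000
  Less exemption €80,000 → base €68,000
  €68,000 × 25% = €17,000

General income tax:
  €121,000 × 16% = €19,360
  Less childcare facility credit €11,000 → €8,360

€17,000 > €8,360, so the alternative minimum tax is the binding amount.

€17,000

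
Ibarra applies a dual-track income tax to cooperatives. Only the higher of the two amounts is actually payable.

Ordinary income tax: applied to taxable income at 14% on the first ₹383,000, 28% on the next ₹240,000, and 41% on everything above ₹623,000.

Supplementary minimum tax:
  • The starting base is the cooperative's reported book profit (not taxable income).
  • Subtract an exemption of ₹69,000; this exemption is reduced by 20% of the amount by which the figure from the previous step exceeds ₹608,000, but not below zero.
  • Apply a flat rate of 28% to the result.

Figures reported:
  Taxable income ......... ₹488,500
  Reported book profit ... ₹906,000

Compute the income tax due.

₹251,048

Ordinary income tax:
  ₹383,000 × 14% = ₹53,620
  ₹105,500 × 28% = ₹29,540
  → ₹83,160

Supplementary minimum tax:
  Base (reported book profit): ₹906,000
  Exemption: ₹69,000 − 20% × (₹906,000 − ₹608,000) = ₹69,000 − ₹59,600 = ₹9,400
  Base: ₹906,000 − ₹9,400 = ₹896,600
  ₹896,600 × 28% = ₹251,048

₹251,048 > ₹83,160, so the supplementary minimum tax is the binding amount.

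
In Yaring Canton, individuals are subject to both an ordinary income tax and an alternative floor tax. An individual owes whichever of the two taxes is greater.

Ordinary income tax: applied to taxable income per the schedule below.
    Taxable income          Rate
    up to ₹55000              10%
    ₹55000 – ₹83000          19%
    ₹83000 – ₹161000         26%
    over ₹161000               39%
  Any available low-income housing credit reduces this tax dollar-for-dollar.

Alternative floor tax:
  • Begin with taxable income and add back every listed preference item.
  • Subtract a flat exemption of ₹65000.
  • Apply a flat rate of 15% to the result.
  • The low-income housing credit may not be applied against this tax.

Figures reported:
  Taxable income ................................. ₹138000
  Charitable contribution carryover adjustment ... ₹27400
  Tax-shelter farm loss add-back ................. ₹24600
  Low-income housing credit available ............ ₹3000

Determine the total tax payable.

Ordinary income tax:
  ₹55000 × 10% = ₹5500
  ₹28000 × 19% = ₹5320
  ₹55000 × 26% = ₹14300
  → ₹25120
  Less low-income housing credit ₹3000 → ₹22120

Alternative floor tax:
  Adjusted income: ₹138000 + ₹27400 + ₹24600 = ₹190000
  Less exemption ₹65000 → base ₹125000
  ₹125000 × 15% = ₹18750

₹22120 > ₹18750, so the ordinary income tax governs.

₹22120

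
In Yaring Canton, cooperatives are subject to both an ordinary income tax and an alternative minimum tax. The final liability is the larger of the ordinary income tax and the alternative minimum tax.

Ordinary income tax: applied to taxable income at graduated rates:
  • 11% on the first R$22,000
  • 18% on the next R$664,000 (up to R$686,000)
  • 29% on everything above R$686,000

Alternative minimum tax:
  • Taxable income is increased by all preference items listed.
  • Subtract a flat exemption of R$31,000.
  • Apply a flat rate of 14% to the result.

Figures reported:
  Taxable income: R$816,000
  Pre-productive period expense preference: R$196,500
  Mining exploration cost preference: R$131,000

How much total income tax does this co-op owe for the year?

Ordinary income tax:
  R$22,000 × 11% = R$2,420
  R$664,000 × 18% = R$119,520
  R$130,000 × 29% = R$37,700
  → R$159,640

Alternative minimum tax:
  Adjusted income: R$816,000 + R$196,500 + R$131,000 = R$1,143,500
  Less exemption R$31,000 → base R$1,112,500
  R$1,112,500 × 14% = R$155,750

R$159,640 > R$155,750, so the ordinary income tax governs.

R$159,640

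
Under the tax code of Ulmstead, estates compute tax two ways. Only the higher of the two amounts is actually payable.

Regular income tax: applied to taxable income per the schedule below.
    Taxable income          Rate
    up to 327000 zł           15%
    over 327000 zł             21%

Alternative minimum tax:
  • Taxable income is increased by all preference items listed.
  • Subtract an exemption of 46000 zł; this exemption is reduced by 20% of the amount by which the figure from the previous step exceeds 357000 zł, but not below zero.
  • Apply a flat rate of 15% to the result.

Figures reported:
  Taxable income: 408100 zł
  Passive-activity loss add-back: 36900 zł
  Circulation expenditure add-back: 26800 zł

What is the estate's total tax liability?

67314 zł

Alternative minimum tax:
  Adjusted income: 408100 zł + 36900 zł + 26800 zł = 471800 zł
  Exemption: 46000 zł − 20% × (471800 zł − 357000 zł) = 46000 zł − 22960 zł = 23040 zł
  Base: 471800 zł − 23040 zł = 448760 zł
  448760 zł × 15% = 67314 zł

Regular income tax:
  327000 zł × 15% = 49050 zł
  81100 zł × 21% = 17031 zł
  → 66081 zł

67314 zł > 66081 zł, so the alternative minimum tax is the binding amount.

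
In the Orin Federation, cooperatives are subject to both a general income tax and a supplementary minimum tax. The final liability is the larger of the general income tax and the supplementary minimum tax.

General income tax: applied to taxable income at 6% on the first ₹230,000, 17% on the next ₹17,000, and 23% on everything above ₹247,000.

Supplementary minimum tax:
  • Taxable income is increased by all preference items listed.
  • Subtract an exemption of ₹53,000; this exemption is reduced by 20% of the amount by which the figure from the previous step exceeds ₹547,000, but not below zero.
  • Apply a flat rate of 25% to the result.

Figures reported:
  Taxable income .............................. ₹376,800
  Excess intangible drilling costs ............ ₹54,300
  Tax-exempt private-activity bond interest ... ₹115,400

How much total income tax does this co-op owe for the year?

₹123,375

Supplementary minimum tax:
  Adjusted income: ₹376,800 + ₹54,300 + ₹115,400 = ₹546,500
  Exemption: ₹546,500 ≤ ₹547,000, so full ₹53,000 applies
  Base: ₹546,500 − ₹53,000 = ₹493,500
  ₹493,500 × 25% = ₹123,375

General income tax:
  ₹230,000 × 6% = ₹13,800
  ₹17,000 × 17% = ₹2,890
  ₹129,800 × 23% = ₹29,854
  → ₹46,544

₹123,375 > ₹46,544, so the supplementary minimum tax is the binding amount.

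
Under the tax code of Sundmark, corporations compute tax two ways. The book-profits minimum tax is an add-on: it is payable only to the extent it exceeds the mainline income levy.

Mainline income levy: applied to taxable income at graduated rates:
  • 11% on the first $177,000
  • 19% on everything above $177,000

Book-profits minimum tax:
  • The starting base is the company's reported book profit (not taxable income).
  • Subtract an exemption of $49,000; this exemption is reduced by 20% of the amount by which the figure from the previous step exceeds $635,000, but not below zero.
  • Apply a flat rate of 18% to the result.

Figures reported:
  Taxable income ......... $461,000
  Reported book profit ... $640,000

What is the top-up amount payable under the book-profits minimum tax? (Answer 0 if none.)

$33,130

Mainline income levy:
  $177,000 × 11% = $19,470
  $284,000 × 19% = $53,960
  → $73,430

Book-profits minimum tax:
  Base (reported book profit): $640,000
  Exemption: $49,000 − 20% × ($640,000 − $635,000) = $49,000 − $1,000 = $48,000
  Base: $640,000 − $48,000 = $592,000
  $592,000 × 18% = $106,560

Excess of book-profits minimum tax over mainline income levy: $106,560 − $73,430 = $33,130.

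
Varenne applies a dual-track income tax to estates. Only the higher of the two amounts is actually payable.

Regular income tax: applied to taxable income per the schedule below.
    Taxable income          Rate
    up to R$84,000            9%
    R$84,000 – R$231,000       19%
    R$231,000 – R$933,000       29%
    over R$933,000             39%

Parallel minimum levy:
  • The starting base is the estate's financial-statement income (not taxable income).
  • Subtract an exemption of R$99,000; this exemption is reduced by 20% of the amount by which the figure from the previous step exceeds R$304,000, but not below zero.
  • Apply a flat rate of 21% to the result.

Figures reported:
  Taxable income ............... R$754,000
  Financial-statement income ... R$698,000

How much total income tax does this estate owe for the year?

R$187,160

Regular income tax:
  R$84,000 × 9% = R$7,560
  R$147,000 × 19% = R$27,930
  R$523,000 × 29% = R$151,670
  → R$187,160

Parallel minimum levy:
  Base (financial-statement income): R$698,000
  Exemption: R$99,000 − 20% × (R$698,000 − R$304,000) = R$99,000 − R$78,800 = R$20,200
  Base: R$698,000 − R$20,200 = R$677,800
  R$677,800 × 21% = R$142,338

R$187,160 > R$142,338, so the regular income tax governs.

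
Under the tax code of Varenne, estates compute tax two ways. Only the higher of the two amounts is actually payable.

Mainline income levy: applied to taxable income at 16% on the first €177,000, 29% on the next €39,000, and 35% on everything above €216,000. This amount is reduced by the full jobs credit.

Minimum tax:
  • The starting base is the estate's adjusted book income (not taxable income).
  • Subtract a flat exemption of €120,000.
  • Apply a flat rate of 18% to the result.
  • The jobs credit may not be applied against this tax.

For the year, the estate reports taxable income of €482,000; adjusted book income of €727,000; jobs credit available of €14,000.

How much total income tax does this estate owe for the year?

Mainline income levy:
  €177,000 × 16% = €28,320
  €39,000 × 29% = €11,310
  €266,000 × 35% = €93,100
  → €132,730
  Less jobs credit €14,000 → €118,730

Minimum tax:
  Base (adjusted book income): €727,000
  Less exemption €120,000 → base €607,000
  €607,000 × 18% = €109,260

€118,730 > €109,260, so the mainline income levy governs.

€118,730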